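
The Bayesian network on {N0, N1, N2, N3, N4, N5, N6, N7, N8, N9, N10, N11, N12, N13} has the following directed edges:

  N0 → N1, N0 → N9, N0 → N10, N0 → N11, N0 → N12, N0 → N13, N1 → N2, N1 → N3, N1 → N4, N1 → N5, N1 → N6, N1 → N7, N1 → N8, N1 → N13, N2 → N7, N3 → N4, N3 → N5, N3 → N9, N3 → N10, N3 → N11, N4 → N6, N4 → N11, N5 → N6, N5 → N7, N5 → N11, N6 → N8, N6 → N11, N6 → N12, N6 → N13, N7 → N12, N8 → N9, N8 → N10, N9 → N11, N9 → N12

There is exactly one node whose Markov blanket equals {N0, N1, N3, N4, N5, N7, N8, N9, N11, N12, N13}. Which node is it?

N6

The target node must have every member of {N0, N1, N3, N4, N5, N7, N8, N9, N11, N12, N13} as a parent, child, or co-parent, and no others.
Parents of N6: N1, N4, N5; children: N8, N11, N12, N13; co-parents: N0, N1, N3, N4, N5, N7, N9.
These exactly cover the given set, so the node is N6.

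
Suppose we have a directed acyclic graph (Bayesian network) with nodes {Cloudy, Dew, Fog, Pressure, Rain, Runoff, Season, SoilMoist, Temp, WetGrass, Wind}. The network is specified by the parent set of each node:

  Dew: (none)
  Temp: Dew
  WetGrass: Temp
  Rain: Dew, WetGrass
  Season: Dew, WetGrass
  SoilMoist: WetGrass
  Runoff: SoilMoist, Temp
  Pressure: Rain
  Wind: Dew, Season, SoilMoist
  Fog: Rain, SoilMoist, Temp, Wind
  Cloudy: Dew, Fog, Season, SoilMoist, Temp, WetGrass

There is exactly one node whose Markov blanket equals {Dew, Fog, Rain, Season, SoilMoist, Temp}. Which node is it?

The target node must have every member of {Dew, Fog, Rain, Season, SoilMoist, Temp} as a parent, child, or co-parent, and no others.
Parents of Wind: Dew, Season, SoilMoist; children: Fog; co-parents: Rain, SoilMoist, Temp.
These exactly cover the given set, so the node is Wind.

Wind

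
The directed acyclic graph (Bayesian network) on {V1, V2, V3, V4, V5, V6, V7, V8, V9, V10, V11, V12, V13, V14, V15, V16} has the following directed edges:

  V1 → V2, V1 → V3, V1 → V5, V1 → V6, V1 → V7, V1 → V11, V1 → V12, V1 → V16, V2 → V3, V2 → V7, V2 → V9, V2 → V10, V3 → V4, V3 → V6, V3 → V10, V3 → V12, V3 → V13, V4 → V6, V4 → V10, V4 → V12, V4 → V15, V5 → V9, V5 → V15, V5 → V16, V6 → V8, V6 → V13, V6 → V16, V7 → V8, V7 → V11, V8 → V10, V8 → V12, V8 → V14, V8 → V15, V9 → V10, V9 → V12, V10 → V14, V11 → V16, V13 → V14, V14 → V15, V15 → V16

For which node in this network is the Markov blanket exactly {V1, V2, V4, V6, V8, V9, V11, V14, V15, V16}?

The target node must have every member of {V1, V2, V4, V6, V8, V9, V11, V14, V15, V16} as a parent, child, or co-parent, and no others.
Parents of V5: V1; children: V9, V15, V16; co-parents: V1, V2, V4, V6, V8, V11, V14, V15.
These exactly cover the given set, so the node is V5.

V5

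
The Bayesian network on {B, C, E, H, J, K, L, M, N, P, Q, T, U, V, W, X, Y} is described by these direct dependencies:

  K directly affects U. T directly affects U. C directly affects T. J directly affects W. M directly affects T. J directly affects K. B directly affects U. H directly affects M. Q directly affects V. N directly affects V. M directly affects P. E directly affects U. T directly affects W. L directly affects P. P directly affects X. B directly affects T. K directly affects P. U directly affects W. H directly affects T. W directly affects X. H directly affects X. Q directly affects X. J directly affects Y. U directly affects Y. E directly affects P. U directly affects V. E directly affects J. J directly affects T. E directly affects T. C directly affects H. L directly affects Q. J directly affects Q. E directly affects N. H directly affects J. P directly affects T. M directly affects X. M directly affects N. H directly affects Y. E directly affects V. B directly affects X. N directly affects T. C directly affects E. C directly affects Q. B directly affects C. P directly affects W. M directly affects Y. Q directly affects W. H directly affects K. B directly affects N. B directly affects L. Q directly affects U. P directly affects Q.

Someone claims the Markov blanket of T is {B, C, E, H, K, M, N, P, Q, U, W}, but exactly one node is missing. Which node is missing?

J

The Markov blanket of a node is its parents, its children, and the other parents of its children.
Parents of T: B, C, E, H, J, M, N, P.
T's children: U, W.
Other parents of T's children:
  U: B, E, K, Q
  W: J, P, Q, U
MB(T) = {B, C, E, H, J, K, M, N, P, Q, U, W}.
Comparing with the claimed set, J is missing.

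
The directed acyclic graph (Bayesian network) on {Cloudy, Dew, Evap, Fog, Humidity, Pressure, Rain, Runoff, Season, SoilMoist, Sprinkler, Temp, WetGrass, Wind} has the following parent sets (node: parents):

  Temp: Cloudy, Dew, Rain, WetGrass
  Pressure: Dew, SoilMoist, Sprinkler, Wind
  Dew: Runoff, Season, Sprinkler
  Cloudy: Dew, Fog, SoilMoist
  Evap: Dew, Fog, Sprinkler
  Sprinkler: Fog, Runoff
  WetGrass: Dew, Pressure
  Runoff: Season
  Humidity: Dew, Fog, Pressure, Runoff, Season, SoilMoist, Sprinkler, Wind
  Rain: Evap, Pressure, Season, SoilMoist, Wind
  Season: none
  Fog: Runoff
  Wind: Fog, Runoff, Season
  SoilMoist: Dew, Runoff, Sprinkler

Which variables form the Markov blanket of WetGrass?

{Cloudy, Dew, Pressure, Rain, Temp}

By definition, MB(WetGrass) is built from WetGrass's parents, WetGrass's children, and the co-parents of WetGrass.
WetGrass has parents Dew, Pressure.
Ch(WetGrass) = {Temp}.
Other parents of WetGrass's children:
  Temp: Cloudy, Dew, Rain
Union: {Dew, Pressure} ∪ {Temp} ∪ {Cloudy, Dew, Rain} = {Cloudy, Dew, Pressure, Rain, Temp}.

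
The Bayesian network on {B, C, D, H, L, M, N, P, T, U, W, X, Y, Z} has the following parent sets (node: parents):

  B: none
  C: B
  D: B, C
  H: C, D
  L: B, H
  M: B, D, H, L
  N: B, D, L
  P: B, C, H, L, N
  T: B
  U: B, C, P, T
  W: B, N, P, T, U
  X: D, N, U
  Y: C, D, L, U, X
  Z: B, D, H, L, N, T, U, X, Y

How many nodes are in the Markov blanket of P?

Pa(P) = {B, C, H, L, N}.
P has children U, W.
For each child, the remaining parents (spouses of P):
  U: B, C, T
  W: B, N, T, U
MB(P) = {B, C, H, L, N, T, U, W}, which has 8 nodes.

8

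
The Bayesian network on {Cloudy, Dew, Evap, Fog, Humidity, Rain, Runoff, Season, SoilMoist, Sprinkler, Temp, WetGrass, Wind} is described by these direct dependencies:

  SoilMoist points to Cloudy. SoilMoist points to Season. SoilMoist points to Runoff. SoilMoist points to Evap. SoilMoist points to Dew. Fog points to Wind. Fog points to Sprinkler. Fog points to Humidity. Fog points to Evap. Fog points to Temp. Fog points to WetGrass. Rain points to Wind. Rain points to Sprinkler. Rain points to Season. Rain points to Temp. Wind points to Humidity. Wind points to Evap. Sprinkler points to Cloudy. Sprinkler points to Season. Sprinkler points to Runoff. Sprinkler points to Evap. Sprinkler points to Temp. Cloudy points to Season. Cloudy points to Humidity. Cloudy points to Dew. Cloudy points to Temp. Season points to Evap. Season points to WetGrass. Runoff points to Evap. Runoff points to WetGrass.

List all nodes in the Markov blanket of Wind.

The Markov blanket of a node is its parents, its children, and the other parents of its children.
Parents of Wind: Fog, Rain.
Ch(Wind) = {Evap, Humidity}.
For each child, the remaining parents (spouses of Wind):
  Humidity also has parents Cloudy, Fog.
  Evap's other parents are Fog, Runoff, Season, SoilMoist, Sprinkler.
Union: {Fog, Rain} ∪ {Evap, Humidity} ∪ {Cloudy, Fog, Runoff, Season, SoilMoist, Sprinkler} = {Cloudy, Evap, Fog, Humidity, Rain, Runoff, Season, SoilMoist, Sprinkler}.

{Cloudy, Evap, Fog, Humidity, Rain, Runoff, Season, SoilMoist, Sprinkler}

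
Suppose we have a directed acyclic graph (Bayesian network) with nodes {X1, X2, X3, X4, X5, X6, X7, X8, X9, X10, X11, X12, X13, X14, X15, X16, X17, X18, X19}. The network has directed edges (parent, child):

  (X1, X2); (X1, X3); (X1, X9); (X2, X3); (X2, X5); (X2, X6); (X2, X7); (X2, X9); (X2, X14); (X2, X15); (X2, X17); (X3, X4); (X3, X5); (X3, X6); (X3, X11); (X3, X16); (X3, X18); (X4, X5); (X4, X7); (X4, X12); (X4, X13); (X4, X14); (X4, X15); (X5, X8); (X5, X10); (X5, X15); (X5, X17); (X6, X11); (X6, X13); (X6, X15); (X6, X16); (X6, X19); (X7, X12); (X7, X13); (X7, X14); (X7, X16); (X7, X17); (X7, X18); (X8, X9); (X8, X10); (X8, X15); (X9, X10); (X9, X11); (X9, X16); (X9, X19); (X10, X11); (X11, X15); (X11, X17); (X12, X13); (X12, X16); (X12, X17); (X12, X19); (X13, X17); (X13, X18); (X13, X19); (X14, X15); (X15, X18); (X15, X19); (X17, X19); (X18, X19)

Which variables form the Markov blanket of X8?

The Markov blanket of a node is its parents, its children, and the other parents of its children.
X8's parents: X5.
Children of X8: X9, X10, X15.
Parents of each child, excluding X8:
  X9 also has parents X1, X2.
  X10 also has parents X5, X9.
  X15 also has parents X2, X4, X5, X6, X11, X14.
So the Markov blanket of X8 is {X1, X2, X4, X5, X6, X9, X10, X11, X14, X15}.

{X1, X2, X4, X5, X6, X9, X10, X11, X14, X15}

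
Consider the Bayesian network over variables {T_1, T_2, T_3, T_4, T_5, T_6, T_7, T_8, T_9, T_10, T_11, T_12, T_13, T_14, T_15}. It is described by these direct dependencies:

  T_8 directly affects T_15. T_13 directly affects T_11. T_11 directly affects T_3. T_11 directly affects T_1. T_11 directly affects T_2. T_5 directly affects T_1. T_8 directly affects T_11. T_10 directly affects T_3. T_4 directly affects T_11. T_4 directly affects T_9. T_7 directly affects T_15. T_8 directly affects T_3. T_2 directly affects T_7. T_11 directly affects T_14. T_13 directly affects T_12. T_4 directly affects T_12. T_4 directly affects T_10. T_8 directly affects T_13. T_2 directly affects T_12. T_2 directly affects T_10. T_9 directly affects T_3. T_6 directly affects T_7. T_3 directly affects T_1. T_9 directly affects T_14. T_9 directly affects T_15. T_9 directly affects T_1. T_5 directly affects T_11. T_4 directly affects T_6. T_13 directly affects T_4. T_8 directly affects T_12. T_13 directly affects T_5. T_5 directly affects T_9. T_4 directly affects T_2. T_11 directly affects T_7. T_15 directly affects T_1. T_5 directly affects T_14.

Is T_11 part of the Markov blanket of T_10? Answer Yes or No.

T_11 is a co-parent of T_10: both are parents of T_3.
So T_11 ∈ MB(T_10).

Yes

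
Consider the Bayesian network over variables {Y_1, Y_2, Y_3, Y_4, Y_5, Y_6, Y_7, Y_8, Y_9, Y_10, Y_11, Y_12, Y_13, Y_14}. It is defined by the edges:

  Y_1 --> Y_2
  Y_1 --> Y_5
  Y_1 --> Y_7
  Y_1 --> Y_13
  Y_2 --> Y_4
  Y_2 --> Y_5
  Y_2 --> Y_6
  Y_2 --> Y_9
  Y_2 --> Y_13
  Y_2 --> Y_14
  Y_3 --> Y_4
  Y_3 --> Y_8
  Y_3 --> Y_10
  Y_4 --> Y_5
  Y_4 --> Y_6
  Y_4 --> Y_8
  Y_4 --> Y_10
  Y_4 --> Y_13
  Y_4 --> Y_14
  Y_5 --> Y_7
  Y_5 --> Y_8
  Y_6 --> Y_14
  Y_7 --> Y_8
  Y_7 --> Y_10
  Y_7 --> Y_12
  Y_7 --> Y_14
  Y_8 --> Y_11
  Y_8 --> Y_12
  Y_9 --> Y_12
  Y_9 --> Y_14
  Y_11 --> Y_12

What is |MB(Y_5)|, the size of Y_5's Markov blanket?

The Markov blanket of a node is its parents, its children, and the other parents of its children.
Parents of Y_5: Y_1, Y_2, Y_4.
Y_5 has children Y_7, Y_8.
For each child, the remaining parents (spouses of Y_5):
  Y_7 also has parent Y_1.
  parents(Y_8) \ {Y_5} = {Y_3, Y_4, Y_7}.
MB(Y_5) = {Y_1, Y_2, Y_3, Y_4, Y_7, Y_8}, which has 6 nodes.

6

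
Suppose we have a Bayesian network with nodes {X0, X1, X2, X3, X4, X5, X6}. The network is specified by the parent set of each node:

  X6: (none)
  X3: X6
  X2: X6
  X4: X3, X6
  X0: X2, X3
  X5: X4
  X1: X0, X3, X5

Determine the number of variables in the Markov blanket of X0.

4

The Markov blanket of a node is its parents, its children, and the other parents of its children.
Parents of X0: X2, X3.
X0's children: X1.
For each child, the remaining parents (spouses of X0):
  X1's other parents are X3, X5.
MB(X0) = {X1, X2, X3, X5}, which has 4 nodes.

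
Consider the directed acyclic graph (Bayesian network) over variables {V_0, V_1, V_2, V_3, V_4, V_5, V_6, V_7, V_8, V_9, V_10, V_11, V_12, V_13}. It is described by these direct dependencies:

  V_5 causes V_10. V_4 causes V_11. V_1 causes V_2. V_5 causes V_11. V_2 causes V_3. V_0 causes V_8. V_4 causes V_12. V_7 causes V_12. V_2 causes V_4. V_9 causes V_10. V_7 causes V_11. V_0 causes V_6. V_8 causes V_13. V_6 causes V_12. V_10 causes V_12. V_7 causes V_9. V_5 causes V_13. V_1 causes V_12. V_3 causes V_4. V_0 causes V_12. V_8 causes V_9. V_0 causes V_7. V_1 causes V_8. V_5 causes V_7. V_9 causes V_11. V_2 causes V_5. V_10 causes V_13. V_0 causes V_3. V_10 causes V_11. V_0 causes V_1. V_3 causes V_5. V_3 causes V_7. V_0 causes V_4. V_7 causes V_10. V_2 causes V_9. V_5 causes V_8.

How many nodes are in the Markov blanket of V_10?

A node's Markov blanket = Pa ∪ Ch ∪ (parents of Ch other than the node itself).
Ch(V_10) = {V_11, V_12, V_13}.
V_10's parents: V_5, V_7, V_9.
Co-parents of V_10 (other parents of its children):
  V_11: V_4, V_5, V_7, V_9
  V_12: V_0, V_1, V_4, V_6, V_7
  V_13: V_5, V_8
MB(V_10) = {V_0, V_1, V_4, V_5, V_6, V_7, V_8, V_9, V_11, V_12, V_13}, which has 11 nodes.

11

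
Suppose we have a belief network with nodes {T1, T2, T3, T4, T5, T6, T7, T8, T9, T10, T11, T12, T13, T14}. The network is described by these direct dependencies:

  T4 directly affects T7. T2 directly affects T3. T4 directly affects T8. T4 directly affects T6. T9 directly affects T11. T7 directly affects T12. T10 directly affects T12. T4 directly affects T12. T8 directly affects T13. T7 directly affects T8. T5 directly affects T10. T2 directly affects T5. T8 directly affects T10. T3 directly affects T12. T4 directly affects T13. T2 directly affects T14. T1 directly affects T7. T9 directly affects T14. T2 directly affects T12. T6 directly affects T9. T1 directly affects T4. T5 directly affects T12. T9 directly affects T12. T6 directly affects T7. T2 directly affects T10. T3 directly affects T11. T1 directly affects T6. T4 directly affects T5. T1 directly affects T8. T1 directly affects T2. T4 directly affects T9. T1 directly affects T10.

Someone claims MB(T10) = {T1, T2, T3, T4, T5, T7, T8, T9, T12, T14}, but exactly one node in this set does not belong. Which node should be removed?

Children of T10: T12.
T10's parents: T1, T2, T5, T8.
Other parents of T10's children:
  T12: T2, T3, T4, T5, T7, T9
MB(T10) = {T1, T2, T3, T4, T5, T7, T8, T9, T12}.
T14 is neither a parent, child, nor co-parent of T10, so it does not belong.

T14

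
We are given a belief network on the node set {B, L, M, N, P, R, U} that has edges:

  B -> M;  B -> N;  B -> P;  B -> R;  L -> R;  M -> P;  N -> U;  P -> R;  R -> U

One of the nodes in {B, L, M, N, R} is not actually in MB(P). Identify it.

Parents of P: B, M.
Children of P: R.
For each child, the remaining parents (spouses of P):
  R: B, L
MB(P) = {B, L, M, R}.
N is neither a parent, child, nor co-parent of P, so it does not belong.

N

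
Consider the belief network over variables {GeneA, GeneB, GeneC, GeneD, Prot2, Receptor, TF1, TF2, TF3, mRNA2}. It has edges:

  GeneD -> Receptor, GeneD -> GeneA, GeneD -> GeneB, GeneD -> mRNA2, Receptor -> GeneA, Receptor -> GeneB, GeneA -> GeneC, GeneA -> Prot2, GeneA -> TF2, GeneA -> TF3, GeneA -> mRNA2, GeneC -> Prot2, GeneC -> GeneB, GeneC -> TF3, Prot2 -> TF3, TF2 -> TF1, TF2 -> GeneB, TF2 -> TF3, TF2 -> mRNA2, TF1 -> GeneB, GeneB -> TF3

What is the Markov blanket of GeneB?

By definition, MB(GeneB) is built from GeneB's parents, GeneB's children, and the co-parents of GeneB.
Children of GeneB: TF3.
Pa(GeneB) = {GeneC, GeneD, Receptor, TF1, TF2}.
Co-parents of GeneB (other parents of its children):
  parents(TF3) \ {GeneB} = {GeneA, GeneC, Prot2, TF2}.
So the Markov blanket of GeneB is {GeneA, GeneC, GeneD, Prot2, Receptor, TF1, TF2, TF3}.

{GeneA, GeneC, GeneD, Prot2, Receptor, TF1, TF2, TF3}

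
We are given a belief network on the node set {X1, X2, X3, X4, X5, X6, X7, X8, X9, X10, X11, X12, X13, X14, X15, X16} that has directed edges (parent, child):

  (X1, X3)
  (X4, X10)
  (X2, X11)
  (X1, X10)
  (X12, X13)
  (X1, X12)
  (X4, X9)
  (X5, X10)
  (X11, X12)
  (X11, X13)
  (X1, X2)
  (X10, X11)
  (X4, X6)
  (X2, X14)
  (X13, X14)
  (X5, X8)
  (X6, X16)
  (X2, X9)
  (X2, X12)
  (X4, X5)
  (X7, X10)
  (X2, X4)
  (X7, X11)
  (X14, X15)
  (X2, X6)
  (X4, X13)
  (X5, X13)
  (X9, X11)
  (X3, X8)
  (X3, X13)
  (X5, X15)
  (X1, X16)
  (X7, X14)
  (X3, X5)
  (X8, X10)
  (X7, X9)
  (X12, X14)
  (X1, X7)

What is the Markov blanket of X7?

X7's children: X9, X10, X11, X14.
Parents of X7: X1.
Other parents of X7's children:
  X9: X2, X4
  X10: X1, X4, X5, X8
  X11: X2, X9, X10
  X14: X2, X12, X13
MB(X7) = {X1, X2, X4, X5, X8, X9, X10, X11, X12, X13, X14}.

{X1, X2, X4, X5, X8, X9, X10, X11, X12, X13, X14}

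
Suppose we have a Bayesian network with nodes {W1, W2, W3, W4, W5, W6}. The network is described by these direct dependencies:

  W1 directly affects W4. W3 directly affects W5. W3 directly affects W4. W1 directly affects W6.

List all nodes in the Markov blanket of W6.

{W1}

Recall MB(v) = parents ∪ children ∪ spouses, where spouses are the other parents of v's children.
Parents of W6: W1.
W6 has no children.
With no children, W6 has no spouses; the co-parent set is empty.
So the Markov blanket of W6 is {W1}.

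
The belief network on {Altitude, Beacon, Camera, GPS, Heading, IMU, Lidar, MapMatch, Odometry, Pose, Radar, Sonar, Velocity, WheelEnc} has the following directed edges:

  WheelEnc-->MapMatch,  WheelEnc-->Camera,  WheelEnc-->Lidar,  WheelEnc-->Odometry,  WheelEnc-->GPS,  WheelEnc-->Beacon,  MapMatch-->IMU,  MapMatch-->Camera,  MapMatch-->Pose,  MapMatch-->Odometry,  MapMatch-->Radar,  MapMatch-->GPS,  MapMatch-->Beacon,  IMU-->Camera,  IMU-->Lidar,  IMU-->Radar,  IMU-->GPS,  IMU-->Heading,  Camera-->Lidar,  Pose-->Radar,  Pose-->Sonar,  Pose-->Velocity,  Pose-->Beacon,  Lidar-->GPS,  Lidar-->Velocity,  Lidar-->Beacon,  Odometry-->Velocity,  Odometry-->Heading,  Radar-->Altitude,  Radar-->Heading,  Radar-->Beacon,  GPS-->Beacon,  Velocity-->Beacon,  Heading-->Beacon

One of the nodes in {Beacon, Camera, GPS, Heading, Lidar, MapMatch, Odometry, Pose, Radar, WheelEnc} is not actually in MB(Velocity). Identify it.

Camera

Velocity has parents Lidar, Odometry, Pose.
Velocity's children: Beacon.
Other parents of Velocity's children:
  Beacon also has parents GPS, Heading, Lidar, MapMatch, Pose, Radar, WheelEnc.
MB(Velocity) = {Beacon, GPS, Heading, Lidar, MapMatch, Odometry, Pose, Radar, WheelEnc}.
Camera is neither a parent, child, nor co-parent of Velocity, so it does not belong.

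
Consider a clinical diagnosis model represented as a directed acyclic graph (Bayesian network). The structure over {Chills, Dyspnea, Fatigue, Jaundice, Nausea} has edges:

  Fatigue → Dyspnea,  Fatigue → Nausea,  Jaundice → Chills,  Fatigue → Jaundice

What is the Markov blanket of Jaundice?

{Chills, Fatigue}

Children of Jaundice: Chills.
Jaundice has parent Fatigue.
Co-parents of Jaundice (other parents of its children):
  Chills: —
Taking the union gives {Chills, Fatigue}.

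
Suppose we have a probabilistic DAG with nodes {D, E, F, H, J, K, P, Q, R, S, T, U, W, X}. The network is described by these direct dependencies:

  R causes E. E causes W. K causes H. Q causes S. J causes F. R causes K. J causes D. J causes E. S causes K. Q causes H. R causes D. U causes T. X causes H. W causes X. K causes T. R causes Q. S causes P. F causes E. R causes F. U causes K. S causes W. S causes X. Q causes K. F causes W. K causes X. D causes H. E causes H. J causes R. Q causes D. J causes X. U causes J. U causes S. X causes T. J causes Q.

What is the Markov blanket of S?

Recall MB(v) = parents ∪ children ∪ spouses, where spouses are the other parents of v's children.
S has parents Q, U.
Children of S: K, P, W, X.
Parents of each child, excluding S:
  K also has parents Q, R, U.
  W's other parents are E, F.
  parents(X) \ {S} = {J, K, W}.
  P: no additional parents.
So the Markov blanket of S is {E, F, J, K, P, Q, R, U, W, X}.

{E, F, J, K, P, Q, R, U, W, X}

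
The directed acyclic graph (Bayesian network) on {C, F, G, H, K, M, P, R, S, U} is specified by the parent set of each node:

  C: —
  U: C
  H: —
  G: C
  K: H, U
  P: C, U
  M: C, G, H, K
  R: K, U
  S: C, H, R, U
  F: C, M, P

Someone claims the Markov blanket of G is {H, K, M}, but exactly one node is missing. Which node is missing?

C

A node's Markov blanket = Pa ∪ Ch ∪ (parents of Ch other than the node itself).
Ch(G) = {M}.
G has parent C.
Co-parents of G (other parents of its children):
  M also has parents C, H, K.
MB(G) = {C, H, K, M}.
Comparing with the claimed set, C is missing.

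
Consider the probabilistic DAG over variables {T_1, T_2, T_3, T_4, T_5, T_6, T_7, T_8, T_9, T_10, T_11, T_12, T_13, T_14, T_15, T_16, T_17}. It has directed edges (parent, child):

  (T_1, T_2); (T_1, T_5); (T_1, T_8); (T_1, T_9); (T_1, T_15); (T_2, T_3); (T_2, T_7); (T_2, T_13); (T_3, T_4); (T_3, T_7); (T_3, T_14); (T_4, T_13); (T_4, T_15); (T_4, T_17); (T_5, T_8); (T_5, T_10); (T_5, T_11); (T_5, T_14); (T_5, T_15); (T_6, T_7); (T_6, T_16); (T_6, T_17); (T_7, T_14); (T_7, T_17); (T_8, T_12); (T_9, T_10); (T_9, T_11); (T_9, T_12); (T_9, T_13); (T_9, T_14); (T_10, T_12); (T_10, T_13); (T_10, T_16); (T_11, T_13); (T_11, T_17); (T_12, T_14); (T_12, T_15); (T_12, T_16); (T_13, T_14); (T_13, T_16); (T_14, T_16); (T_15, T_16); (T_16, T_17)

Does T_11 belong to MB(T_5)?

T_11 is a child of T_5.
So T_11 ∈ MB(T_5).

Yes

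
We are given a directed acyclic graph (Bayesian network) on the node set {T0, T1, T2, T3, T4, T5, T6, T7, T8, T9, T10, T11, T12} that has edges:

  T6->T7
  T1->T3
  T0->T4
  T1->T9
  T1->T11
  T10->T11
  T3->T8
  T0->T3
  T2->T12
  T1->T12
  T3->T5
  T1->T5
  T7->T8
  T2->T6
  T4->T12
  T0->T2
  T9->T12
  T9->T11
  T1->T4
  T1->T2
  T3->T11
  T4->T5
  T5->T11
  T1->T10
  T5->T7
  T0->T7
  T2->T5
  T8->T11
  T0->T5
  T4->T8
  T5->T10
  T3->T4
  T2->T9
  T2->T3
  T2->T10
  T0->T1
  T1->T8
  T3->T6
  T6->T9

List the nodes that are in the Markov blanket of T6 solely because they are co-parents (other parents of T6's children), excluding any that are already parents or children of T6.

{T0, T1, T5}

Children of T6: T7, T9.
  T7 also has parents T0, T5.
  T9 also has parents T1, T2.
Excluding nodes already adjacent to T6 (T2, T3, T7, T9), the co-parent-only contribution is {T0, T1, T5}.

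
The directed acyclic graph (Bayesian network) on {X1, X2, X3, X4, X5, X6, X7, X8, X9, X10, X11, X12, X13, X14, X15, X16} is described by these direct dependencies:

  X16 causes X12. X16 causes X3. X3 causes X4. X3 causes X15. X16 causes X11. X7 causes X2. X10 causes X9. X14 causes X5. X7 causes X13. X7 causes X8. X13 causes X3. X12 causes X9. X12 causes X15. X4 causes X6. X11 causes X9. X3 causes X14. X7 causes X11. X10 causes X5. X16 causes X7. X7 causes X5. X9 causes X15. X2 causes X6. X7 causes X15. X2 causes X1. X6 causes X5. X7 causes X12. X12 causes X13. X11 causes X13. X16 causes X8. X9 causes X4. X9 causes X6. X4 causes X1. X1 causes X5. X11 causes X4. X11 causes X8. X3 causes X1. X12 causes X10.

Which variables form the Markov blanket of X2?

X2's children: X1, X6.
X2's parents: X7.
Parents of each child, excluding X2:
  X6's other parents are X4, X9.
  parents(X1) \ {X2} = {X3, X4}.
Taking the union gives {X1, X3, X4, X6, X7, X9}.

{X1, X3, X4, X6, X7, X9}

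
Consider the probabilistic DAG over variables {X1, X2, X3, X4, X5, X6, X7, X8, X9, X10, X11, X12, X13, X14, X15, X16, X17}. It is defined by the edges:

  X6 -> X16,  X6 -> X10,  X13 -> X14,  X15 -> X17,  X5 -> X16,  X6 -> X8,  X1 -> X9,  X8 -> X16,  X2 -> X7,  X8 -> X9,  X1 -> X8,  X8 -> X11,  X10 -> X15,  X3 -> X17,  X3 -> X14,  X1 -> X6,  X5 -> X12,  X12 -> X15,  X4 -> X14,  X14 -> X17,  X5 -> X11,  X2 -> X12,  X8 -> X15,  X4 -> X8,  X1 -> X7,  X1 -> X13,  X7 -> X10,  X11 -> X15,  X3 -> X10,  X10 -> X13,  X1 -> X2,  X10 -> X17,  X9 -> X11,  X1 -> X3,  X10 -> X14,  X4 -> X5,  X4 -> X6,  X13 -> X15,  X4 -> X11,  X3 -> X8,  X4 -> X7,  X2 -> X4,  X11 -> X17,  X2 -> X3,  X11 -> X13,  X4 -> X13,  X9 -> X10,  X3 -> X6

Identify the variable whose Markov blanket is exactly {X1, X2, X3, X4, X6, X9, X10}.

The target node must have every member of {X1, X2, X3, X4, X6, X9, X10} as a parent, child, or co-parent, and no others.
Parents of X7: X1, X2, X4; children: X10; co-parents: X3, X6, X9.
These exactly cover the given set, so the node is X7.

X7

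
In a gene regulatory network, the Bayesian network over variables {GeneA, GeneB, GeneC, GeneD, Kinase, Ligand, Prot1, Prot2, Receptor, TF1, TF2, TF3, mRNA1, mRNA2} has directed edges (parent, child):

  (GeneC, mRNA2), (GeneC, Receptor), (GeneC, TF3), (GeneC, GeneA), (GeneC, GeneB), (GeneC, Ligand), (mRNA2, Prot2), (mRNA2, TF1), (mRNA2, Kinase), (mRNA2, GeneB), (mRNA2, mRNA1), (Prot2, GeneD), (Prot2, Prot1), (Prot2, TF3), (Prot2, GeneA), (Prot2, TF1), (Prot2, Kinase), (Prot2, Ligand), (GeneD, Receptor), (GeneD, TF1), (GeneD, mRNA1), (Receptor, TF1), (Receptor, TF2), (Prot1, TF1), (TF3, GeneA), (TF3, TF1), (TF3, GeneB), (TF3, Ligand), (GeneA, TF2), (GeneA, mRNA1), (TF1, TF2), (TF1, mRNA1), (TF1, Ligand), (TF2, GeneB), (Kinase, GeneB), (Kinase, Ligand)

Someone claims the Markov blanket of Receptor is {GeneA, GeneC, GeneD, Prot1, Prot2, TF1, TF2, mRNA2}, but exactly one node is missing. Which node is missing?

A node's Markov blanket = Pa ∪ Ch ∪ (parents of Ch other than the node itself).
Children of Receptor: TF1, TF2.
Parents of Receptor: GeneC, GeneD.
Other parents of Receptor's children:
  parents(TF1) \ {Receptor} = {GeneD, Prot1, Prot2, TF3, mRNA2}.
  TF2's other parents are GeneA, TF1.
MB(Receptor) = {GeneA, GeneC, GeneD, Prot1, Prot2, TF1, TF2, TF3, mRNA2}.
Comparing with the claimed set, TF3 is missing.

TF3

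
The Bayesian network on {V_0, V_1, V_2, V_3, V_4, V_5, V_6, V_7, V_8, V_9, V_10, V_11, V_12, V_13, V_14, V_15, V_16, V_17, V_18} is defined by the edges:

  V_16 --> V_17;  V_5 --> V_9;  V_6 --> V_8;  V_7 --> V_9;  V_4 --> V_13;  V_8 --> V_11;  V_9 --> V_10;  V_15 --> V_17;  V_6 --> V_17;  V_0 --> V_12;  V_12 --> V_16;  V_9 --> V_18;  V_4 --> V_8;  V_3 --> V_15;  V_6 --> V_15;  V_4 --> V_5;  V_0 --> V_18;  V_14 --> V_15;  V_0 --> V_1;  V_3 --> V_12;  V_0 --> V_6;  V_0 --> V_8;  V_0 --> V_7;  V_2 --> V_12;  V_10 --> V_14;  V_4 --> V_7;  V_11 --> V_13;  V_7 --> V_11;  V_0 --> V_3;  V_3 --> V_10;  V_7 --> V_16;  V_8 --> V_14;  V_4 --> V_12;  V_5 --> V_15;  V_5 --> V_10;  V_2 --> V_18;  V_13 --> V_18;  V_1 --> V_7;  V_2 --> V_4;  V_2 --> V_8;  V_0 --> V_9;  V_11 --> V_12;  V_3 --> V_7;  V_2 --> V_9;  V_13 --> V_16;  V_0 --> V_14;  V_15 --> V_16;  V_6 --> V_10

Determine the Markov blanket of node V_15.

By definition, MB(V_15) is built from V_15's parents, V_15's children, and the co-parents of V_15.
V_15's parents: V_3, V_5, V_6, V_14.
V_15 has children V_16, V_17.
For each child, the remaining parents (spouses of V_15):
  V_16: V_7, V_12, V_13
  V_17: V_6, V_16
Union: {V_3, V_5, V_6, V_14} ∪ {V_16, V_17} ∪ {V_6, V_7, V_12, V_13, V_16} = {V_3, V_5, V_6, V_7, V_12, V_13, V_14, V_16, V_17}.

{V_3, V_5, V_6, V_7, V_12, V_13, V_14, V_16, V_17}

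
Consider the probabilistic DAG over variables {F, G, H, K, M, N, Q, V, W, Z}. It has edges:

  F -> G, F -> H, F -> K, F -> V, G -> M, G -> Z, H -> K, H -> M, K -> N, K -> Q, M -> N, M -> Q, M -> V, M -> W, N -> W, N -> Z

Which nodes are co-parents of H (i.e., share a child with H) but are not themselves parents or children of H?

{G}

Children of H: K, M.
  K's other parent is F.
  parents(M) \ {H} = {G}.
Excluding nodes already adjacent to H (F, K, M), the co-parent-only contribution is {G}.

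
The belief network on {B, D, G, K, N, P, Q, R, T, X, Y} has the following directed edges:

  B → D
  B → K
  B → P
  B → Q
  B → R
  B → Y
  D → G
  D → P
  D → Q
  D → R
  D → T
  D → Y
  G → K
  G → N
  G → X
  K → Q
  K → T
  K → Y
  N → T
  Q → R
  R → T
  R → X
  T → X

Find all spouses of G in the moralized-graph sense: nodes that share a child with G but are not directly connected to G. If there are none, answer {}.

Children of G: K, N, X.
  parents(K) \ {G} = {B}.
  N has no other parent.
  X's other parents are R, T.
Excluding nodes already adjacent to G (D, K, N, X), the co-parent-only contribution is {B, R, T}.

{B, R, T}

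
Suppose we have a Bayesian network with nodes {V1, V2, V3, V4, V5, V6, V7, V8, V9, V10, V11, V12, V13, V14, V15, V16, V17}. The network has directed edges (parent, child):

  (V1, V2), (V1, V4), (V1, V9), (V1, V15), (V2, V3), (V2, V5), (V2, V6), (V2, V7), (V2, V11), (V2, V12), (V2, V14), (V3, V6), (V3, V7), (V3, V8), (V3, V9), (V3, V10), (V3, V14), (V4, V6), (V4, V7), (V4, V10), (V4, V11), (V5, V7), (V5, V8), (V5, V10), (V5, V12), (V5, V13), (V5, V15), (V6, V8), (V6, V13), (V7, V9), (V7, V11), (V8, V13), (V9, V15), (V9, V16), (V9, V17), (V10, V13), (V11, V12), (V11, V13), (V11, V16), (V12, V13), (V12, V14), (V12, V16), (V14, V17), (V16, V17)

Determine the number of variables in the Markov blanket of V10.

8

The Markov blanket of a node is its parents, its children, and the other parents of its children.
Pa(V10) = {V3, V4, V5}.
Children of V10: V13.
Co-parents of V10 (other parents of its children):
  V13: V5, V6, V8, V11, V12
MB(V10) = {V3, V4, V5, V6, V8, V11, V12, V13}, which has 8 nodes.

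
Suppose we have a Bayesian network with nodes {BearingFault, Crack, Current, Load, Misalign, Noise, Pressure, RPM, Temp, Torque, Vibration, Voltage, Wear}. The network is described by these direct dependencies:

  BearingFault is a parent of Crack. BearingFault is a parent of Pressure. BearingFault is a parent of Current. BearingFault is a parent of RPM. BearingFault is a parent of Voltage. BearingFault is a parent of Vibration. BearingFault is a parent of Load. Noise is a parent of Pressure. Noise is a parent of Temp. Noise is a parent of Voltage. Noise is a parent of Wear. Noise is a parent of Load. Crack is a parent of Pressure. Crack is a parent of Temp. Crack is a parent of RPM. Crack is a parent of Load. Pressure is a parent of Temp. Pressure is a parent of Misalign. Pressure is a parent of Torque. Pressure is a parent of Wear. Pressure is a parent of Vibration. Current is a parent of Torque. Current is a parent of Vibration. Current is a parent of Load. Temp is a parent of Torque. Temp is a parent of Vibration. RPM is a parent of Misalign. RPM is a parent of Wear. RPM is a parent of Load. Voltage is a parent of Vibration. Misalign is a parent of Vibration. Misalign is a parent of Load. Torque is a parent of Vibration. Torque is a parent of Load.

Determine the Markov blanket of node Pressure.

{BearingFault, Crack, Current, Misalign, Noise, RPM, Temp, Torque, Vibration, Voltage, Wear}

The Markov blanket of a node is its parents, its children, and the other parents of its children.
Pressure's children: Misalign, Temp, Torque, Vibration, Wear.
Pressure's parents: BearingFault, Crack, Noise.
Parents of each child, excluding Pressure:
  Temp also has parents Crack, Noise.
  parents(Misalign) \ {Pressure} = {RPM}.
  Torque's other parents are Current, Temp.
  Wear's other parents are Noise, RPM.
  Vibration's other parents are BearingFault, Current, Misalign, Temp, Torque, Voltage.
Taking the union gives {BearingFault, Crack, Current, Misalign, Noise, RPM, Temp, Torque, Vibration, Voltage, Wear}.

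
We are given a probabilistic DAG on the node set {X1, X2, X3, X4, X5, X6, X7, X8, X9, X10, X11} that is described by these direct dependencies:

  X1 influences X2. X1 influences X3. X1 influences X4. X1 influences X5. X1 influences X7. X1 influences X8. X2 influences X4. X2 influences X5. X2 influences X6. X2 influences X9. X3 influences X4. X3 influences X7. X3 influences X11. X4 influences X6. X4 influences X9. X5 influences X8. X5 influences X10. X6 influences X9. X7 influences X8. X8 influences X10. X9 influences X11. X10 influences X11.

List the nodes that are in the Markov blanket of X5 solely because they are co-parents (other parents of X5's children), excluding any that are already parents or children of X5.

Children of X5: X8, X10.
  X8 also has parents X1, X7.
  X10 also has parent X8.
Excluding nodes already adjacent to X5 (X1, X2, X8, X10), the co-parent-only contribution is {X7}.

{X7}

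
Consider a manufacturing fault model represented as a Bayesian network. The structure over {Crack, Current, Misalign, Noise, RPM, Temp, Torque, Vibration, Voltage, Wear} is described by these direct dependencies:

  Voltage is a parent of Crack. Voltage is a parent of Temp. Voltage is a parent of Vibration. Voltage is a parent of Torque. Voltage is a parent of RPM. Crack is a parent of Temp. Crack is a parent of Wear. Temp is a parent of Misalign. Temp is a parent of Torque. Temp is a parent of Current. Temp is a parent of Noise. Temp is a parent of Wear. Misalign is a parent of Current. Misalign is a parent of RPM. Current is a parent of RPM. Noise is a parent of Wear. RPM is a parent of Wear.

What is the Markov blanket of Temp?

By definition, MB(Temp) is built from Temp's parents, Temp's children, and the co-parents of Temp.
Temp's children: Current, Misalign, Noise, Torque, Wear.
Parents of Temp: Crack, Voltage.
Other parents of Temp's children:
  Misalign has no other parent.
  parents(Torque) \ {Temp} = {Voltage}.
  parents(Current) \ {Temp} = {Misalign}.
  Noise: no additional parents.
  Wear's other parents are Crack, Noise, RPM.
MB(Temp) = {Crack, Current, Misalign, Noise, RPM, Torque, Voltage, Wear}.

{Crack, Current, Misalign, Noise, RPM, Torque, Voltage, Wear}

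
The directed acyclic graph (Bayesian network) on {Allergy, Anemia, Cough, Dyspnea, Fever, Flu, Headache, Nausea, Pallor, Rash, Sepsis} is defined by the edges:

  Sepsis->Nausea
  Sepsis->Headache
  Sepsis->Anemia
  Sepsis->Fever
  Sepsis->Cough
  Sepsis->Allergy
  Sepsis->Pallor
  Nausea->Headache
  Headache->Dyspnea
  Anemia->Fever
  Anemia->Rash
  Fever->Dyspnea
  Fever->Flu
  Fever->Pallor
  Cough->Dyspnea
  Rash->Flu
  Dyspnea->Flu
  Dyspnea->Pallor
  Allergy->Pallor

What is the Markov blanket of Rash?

{Anemia, Dyspnea, Fever, Flu}

Ch(Rash) = {Flu}.
Rash's parents: Anemia.
For each child, the remaining parents (spouses of Rash):
  Flu's other parents are Dyspnea, Fever.
So the Markov blanket of Rash is {Anemia, Dyspnea, Fever, Flu}.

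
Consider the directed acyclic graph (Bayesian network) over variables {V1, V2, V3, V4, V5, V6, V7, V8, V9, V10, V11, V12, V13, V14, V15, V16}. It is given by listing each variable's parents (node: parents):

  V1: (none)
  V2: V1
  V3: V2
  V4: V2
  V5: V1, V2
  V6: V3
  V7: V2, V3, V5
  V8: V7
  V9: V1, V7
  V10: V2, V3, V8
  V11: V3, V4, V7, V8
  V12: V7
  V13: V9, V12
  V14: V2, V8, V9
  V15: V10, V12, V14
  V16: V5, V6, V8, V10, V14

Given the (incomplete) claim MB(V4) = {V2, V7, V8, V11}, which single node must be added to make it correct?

Parents of V4: V2.
V4's children: V11.
Co-parents of V4 (other parents of its children):
  V11 also has parents V3, V7, V8.
MB(V4) = {V2, V3, V7, V8, V11}.
Comparing with the claimed set, V3 is missing.

V3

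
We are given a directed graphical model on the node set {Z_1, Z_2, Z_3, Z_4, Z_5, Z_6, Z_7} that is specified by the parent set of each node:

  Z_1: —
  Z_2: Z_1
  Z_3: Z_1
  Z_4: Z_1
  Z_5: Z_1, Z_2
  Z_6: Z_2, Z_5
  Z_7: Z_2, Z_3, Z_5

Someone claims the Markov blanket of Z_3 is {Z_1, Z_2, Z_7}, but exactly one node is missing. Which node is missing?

Z_5

Recall MB(v) = parents ∪ children ∪ spouses, where spouses are the other parents of v's children.
Z_3 has child Z_7.
Parents of Z_3: Z_1.
Other parents of Z_3's children:
  Z_7: Z_2, Z_5
MB(Z_3) = {Z_1, Z_2, Z_5, Z_7}.
Comparing with the claimed set, Z_5 is missing.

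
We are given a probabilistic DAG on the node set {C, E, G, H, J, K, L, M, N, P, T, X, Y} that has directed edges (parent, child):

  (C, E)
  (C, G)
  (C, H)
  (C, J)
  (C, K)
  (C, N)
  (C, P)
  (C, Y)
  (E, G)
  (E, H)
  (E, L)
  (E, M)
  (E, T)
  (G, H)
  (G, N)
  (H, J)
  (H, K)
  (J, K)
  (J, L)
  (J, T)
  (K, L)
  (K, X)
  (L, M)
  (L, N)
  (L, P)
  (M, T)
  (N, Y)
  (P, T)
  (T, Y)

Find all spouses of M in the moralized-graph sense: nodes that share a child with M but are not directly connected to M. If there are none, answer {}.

Children of M: T.
  T: E, J, P
Excluding nodes already adjacent to M (E, L, T), the co-parent-only contribution is {J, P}.

{J, P}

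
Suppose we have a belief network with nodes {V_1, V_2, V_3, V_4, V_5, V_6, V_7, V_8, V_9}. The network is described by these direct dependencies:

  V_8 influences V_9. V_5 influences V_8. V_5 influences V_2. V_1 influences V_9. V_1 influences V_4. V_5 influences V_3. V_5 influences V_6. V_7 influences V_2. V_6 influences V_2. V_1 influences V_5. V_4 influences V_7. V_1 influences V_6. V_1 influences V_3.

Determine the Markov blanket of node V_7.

A node's Markov blanket = Pa ∪ Ch ∪ (parents of Ch other than the node itself).
V_7 has parent V_4.
Children of V_7: V_2.
For each child, the remaining parents (spouses of V_7):
  V_2: V_5, V_6
Taking the union gives {V_2, V_4, V_5, V_6}.

{V_2, V_4, V_5, V_6}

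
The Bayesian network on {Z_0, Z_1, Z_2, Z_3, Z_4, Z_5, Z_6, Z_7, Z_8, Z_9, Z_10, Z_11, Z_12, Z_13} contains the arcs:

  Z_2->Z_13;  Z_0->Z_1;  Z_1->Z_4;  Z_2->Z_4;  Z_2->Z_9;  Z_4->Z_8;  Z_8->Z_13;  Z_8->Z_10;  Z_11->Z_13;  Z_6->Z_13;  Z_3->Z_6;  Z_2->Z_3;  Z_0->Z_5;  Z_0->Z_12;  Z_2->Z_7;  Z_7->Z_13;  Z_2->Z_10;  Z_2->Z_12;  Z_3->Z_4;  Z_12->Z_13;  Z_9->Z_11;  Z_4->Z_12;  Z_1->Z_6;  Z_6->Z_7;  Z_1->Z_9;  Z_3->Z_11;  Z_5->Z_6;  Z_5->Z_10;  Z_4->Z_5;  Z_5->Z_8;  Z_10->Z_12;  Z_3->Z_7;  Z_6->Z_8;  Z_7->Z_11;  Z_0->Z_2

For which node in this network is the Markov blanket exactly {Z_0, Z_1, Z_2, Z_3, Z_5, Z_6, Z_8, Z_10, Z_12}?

The target node must have every member of {Z_0, Z_1, Z_2, Z_3, Z_5, Z_6, Z_8, Z_10, Z_12} as a parent, child, or co-parent, and no others.
Parents of Z_4: Z_1, Z_2, Z_3; children: Z_5, Z_8, Z_12; co-parents: Z_0, Z_2, Z_5, Z_6, Z_10.
These exactly cover the given set, so the node is Z_4.

Z_4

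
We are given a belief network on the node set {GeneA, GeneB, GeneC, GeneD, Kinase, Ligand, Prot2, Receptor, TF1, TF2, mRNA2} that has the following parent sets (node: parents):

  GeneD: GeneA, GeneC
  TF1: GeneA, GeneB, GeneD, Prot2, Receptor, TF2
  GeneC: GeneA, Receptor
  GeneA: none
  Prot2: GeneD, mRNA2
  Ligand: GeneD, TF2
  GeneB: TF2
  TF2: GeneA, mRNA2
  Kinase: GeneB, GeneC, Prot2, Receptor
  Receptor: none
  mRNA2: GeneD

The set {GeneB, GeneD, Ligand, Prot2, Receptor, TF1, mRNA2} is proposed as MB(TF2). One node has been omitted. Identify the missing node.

TF2 has parents GeneA, mRNA2.
Ch(TF2) = {GeneB, Ligand, TF1}.
Other parents of TF2's children:
  GeneB has no other parent.
  parents(TF1) \ {TF2} = {GeneA, GeneB, GeneD, Prot2, Receptor}.
  Ligand's other parent is GeneD.
MB(TF2) = {GeneA, GeneB, GeneD, Ligand, Prot2, Receptor, TF1, mRNA2}.
Comparing with the claimed set, GeneA is missing.

GeneA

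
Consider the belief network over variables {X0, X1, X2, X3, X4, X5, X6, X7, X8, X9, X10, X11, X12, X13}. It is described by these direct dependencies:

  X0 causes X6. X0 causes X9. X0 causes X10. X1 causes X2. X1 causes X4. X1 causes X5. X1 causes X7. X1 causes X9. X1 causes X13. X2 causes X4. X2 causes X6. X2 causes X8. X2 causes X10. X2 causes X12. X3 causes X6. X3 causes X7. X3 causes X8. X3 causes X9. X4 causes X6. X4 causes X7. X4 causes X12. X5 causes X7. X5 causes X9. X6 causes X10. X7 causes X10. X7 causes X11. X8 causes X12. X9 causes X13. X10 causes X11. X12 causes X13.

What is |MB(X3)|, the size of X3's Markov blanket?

X3 has no parents.
X3 has children X6, X7, X8, X9.
For each child, the remaining parents (spouses of X3):
  X6's other parents are X0, X2, X4.
  X7 also has parents X1, X4, X5.
  X8 also has parent X2.
  X9 also has parents X0, X1, X5.
MB(X3) = {X0, X1, X2, X4, X5, X6, X7, X8, X9}, which has 9 nodes.

9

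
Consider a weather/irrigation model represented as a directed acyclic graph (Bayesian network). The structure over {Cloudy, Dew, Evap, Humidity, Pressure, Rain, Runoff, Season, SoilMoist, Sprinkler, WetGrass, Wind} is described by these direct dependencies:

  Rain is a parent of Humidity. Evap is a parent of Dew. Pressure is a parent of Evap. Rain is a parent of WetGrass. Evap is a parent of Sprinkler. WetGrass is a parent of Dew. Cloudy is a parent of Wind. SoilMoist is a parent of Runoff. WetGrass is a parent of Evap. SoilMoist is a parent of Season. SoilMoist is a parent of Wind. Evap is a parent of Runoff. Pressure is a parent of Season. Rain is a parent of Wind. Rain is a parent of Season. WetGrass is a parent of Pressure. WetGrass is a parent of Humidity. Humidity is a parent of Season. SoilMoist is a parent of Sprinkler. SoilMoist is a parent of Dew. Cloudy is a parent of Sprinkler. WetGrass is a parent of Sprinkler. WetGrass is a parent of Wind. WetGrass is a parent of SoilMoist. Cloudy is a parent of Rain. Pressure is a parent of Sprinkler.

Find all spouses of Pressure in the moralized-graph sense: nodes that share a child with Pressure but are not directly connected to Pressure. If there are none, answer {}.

Children of Pressure: Evap, Season, Sprinkler.
  Evap also has parent WetGrass.
  Season's other parents are Humidity, Rain, SoilMoist.
  Sprinkler also has parents Cloudy, Evap, SoilMoist, WetGrass.
Excluding nodes already adjacent to Pressure (Evap, Season, Sprinkler, WetGrass), the co-parent-only contribution is {Cloudy, Humidity, Rain, SoilMoist}.

{Cloudy, Humidity, Rain, SoilMoist}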